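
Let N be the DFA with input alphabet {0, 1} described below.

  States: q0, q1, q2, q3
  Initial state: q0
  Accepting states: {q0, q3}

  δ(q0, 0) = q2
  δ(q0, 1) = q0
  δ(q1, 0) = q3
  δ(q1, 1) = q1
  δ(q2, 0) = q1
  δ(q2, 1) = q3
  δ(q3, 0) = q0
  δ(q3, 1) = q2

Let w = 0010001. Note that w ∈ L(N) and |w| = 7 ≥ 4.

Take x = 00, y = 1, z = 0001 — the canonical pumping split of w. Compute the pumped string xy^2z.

00110001

xy^2z = 00·1·1·0001 = 00110001.
Reading y = 1 takes N from q1 back to q1, so after x·y·y the machine is still in q1, and z then leads to the accepting state q3. Hence 00110001 ∈ L(N).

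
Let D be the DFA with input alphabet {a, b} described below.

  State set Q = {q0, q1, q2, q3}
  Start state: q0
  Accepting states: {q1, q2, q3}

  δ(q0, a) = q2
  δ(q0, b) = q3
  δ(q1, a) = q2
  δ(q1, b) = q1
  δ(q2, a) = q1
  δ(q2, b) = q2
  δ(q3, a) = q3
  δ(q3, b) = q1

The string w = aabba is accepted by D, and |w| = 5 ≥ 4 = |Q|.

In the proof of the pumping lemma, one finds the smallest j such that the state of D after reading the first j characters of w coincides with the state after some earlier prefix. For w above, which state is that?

q1

Run of D on w = a a b b a:
  step 0: q0  (start)
  step 1: q2  (read a: q0→q2)
  step 2: q1  (read a: q2→q1)
  step 3: q1  (read b: q1→q1)   ← first repeat (q1 seen earlier)
  step 4: q1  (read b: q1→q1)
  step 5: q2  (read a: q1→q2)

The earliest repeat is at step j = 3: D is in q1, which it already visited at step i = 2.
With |Q| = 4, pigeonhole forces a state repeat no later than step 4; the substring read between the first and second visits to that state can be pumped.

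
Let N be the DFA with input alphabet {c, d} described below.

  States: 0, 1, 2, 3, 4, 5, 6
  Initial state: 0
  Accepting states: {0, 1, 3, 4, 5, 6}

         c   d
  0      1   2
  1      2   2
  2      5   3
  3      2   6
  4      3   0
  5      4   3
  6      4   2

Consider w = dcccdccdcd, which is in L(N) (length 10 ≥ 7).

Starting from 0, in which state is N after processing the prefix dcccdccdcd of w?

State sequence: 0 -d-> 2 -c-> 5 -c-> 4 -c-> 3 -d-> 6 -c-> 4 -c-> 3 -d-> 6 -c-> 4 -d-> 0

After reading 10 characters, N is in state 0.

0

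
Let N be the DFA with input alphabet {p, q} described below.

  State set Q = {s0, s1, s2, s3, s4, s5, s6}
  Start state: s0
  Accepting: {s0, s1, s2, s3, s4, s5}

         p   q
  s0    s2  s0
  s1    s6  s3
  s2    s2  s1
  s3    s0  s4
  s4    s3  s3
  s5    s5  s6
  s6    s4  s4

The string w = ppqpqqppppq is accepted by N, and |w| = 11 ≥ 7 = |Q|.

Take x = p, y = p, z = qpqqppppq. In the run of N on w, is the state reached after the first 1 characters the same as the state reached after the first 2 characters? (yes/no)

State sequence: s0 -p-> s2 -p-> s2

After x (step 1): s2. After xy (step 2): s2.
They match, so y = p drives N around a cycle from s2 back to itself; pumping y any number of times keeps N in s2 before reading z, and xyⁱz ∈ L(N) for every i ≥ 0.

yes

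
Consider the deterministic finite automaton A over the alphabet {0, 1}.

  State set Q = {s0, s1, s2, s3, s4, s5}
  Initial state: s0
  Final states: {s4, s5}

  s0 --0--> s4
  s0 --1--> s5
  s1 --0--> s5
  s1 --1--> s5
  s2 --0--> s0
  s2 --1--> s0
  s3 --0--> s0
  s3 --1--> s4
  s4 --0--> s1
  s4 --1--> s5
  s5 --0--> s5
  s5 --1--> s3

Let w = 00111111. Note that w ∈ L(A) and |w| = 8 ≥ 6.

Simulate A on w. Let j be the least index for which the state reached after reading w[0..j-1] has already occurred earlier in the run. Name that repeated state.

s4

State sequence: s0 -0-> s4 -0-> s1 -1-> s5 -1-> s3 -1-> s4 -1-> s5 -1-> s3 -1-> s4
First repeat at step 5: s4 was already visited.

The earliest repeat is at step j = 5: A is in s4, which it already visited at step i = 1.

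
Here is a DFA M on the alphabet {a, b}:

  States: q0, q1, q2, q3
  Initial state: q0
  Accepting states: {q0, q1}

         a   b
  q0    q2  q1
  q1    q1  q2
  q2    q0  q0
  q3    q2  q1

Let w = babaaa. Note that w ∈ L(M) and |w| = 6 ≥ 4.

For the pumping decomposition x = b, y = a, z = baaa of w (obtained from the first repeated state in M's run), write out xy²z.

xy^2z = b·a·a·baaa = baabaaa.
Reading y = a takes M from q1 back to q1, so after x·y·y the machine is still in q1, and z then leads to the accepting state q0. Hence baabaaa ∈ L(M).

baabaaa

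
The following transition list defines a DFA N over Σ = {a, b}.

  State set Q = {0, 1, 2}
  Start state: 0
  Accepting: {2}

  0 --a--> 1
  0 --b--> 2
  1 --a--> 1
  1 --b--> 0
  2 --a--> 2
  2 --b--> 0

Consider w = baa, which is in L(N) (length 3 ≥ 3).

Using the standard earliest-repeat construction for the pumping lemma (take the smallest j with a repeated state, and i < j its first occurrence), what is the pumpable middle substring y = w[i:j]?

State sequence: 0 -b-> 2 -a-> 2 -a-> 2
First repeat at step 2: 2 was already visited.

So i = 1, j = 2, giving x = w[0:1] = b, y = w[1:2] = a, z = w[2:3] = a.
Check: |xy| = 2 ≤ 3 and |y| = 1 ≥ 1. Reading y takes N from 2 back to 2, so every xyⁱz is accepted.

a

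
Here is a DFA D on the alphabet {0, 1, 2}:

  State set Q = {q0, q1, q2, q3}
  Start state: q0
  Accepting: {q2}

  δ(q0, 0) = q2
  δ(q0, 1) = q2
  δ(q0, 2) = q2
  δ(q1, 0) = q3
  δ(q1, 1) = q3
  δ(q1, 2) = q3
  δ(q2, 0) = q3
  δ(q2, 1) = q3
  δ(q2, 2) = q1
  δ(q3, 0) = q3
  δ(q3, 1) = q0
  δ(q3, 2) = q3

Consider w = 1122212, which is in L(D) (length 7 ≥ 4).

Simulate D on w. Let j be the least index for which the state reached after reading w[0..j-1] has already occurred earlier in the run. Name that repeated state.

State sequence: q0 -1-> q2 -1-> q3 -2-> q3 -2-> q3 -2-> q3 -1-> q0 -2-> q2
First repeat at step 3: q3 was already visited.

The earliest repeat is at step j = 3: D is in q3, which it already visited at step i = 2.

q3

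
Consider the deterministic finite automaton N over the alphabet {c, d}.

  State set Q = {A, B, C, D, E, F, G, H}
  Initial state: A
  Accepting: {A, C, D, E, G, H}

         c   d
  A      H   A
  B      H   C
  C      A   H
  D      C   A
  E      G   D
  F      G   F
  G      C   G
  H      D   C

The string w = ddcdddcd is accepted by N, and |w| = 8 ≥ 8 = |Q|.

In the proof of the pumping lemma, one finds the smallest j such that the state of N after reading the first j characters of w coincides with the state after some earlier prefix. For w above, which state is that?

Run of N on w = d d c d d d c d:
  step 0: A  (start)
  step 1: A  (read d: A→A)   ← first repeat (A seen earlier)
  step 2: A  (read d: A→A)
  step 3: H  (read c: A→H)
  step 4: C  (read d: H→C)
  step 5: H  (read d: C→H)
  step 6: C  (read d: H→C)
  step 7: A  (read c: C→A)
  step 8: A  (read d: A→A)

The earliest repeat is at step j = 1: N is in A, which it already visited at step i = 0.

A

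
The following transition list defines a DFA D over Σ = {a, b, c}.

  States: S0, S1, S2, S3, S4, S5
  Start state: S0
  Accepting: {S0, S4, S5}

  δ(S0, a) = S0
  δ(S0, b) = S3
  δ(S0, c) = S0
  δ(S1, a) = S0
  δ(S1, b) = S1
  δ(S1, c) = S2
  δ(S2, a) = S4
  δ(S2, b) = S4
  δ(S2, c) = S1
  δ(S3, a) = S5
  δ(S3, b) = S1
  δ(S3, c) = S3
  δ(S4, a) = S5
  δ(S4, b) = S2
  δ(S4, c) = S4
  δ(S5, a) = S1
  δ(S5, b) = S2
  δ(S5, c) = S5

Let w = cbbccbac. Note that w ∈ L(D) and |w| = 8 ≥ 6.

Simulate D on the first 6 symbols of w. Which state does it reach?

Run of D on the first 6 characters of w = c b b c c b:
  step 0: S0  (start)
  step 1: S0  (read c: S0→S0)
  step 2: S3  (read b: S0→S3)
  step 3: S1  (read b: S3→S1)
  step 4: S2  (read c: S1→S2)
  step 5: S1  (read c: S2→S1)
  step 6: S1  (read b: S1→S1)

After reading 6 characters, D is in state S1.

S1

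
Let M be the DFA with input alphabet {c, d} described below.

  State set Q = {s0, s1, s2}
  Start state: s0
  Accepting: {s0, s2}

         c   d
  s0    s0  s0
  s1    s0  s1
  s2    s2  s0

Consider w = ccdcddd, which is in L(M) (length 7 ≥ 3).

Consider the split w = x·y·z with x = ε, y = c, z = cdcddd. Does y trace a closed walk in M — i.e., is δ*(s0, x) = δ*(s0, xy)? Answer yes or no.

State sequence: s0 -c-> s0

After x (step 0): s0. After xy (step 1): s0.
They match, so y = c drives M around a cycle from s0 back to itself; pumping y any number of times keeps M in s0 before reading z, and xyⁱz ∈ L(M) for every i ≥ 0.

yes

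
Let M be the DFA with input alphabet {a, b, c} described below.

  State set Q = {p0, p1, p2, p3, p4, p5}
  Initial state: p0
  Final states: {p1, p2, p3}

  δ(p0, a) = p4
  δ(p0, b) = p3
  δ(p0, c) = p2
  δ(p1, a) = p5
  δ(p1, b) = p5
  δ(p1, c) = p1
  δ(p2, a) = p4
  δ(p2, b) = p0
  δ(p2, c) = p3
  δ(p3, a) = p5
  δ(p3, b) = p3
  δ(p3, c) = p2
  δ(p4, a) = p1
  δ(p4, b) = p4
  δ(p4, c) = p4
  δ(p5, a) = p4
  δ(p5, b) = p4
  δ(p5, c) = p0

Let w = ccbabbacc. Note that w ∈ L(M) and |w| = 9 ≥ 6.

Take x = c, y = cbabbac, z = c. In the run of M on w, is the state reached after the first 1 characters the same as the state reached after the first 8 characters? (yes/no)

no

State sequence: p0 -c-> p2 -c-> p3 -b-> p3 -a-> p5 -b-> p4 -b-> p4 -a-> p1 -c-> p1

After x (step 1): p2. After xy (step 8): p1.
They differ (p2 ≠ p1), so y is not a cycle from the state after x; this split is not the one the pumping-lemma construction produces, and pumping y need not keep the string in L(M).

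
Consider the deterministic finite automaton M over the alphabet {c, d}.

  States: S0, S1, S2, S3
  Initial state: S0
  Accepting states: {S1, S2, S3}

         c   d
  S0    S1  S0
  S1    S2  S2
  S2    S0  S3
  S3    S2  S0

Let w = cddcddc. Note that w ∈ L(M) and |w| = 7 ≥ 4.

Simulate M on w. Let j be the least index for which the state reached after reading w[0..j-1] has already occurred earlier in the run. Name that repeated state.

S2

State sequence: S0 -c-> S1 -d-> S2 -d-> S3 -c-> S2 -d-> S3 -d-> S0 -c-> S1
First repeat at step 4: S2 was already visited.

The earliest repeat is at step j = 4: M is in S2, which it already visited at step i = 2.
The DFA has 4 states, so the proof of the pumping lemma guarantees a repeated state among the first 4+1 visited; the segment between the two visits is the pumpable y.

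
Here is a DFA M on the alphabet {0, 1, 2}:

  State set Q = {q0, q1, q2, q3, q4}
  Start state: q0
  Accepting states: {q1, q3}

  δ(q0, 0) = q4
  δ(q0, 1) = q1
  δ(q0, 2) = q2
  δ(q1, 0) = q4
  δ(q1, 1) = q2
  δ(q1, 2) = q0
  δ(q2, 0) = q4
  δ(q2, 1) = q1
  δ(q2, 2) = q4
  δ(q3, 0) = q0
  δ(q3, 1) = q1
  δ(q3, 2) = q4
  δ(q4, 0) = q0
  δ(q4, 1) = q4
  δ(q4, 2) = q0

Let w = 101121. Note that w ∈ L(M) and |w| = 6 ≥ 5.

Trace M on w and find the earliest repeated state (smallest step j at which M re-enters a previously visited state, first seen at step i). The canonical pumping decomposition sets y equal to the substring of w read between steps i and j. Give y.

1

Run of M on w = 1 0 1 1 2 1:
  step 0: q0  (start)
  step 1: q1  (read 1: q0→q1)
  step 2: q4  (read 0: q1→q4)
  step 3: q4  (read 1: q4→q4)   ← first repeat (q4 seen earlier)
  step 4: q4  (read 1: q4→q4)
  step 5: q0  (read 2: q4→q0)
  step 6: q1  (read 1: q0→q1)

So i = 2, j = 3, giving x = w[0:2] = 10, y = w[2:3] = 1, z = w[3:6] = 121.
Check: |xy| = 3 ≤ 5 and |y| = 1 ≥ 1. Reading y takes M from q4 back to q4, so every xyⁱz is accepted.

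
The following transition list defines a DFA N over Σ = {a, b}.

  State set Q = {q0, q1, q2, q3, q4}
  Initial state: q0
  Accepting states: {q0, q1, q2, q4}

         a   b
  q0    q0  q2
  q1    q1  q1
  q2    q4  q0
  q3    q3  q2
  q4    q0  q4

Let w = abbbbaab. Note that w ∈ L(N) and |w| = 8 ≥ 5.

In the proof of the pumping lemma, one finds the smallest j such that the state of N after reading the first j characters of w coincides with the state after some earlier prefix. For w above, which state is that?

q0

State sequence: q0 -a-> q0 -b-> q2 -b-> q0 -b-> q2 -b-> q0 -a-> q0 -a-> q0 -b-> q2
First repeat at step 1: q0 was already visited.

The earliest repeat is at step j = 1: N is in q0, which it already visited at step i = 0.
The DFA has 5 states, so the proof of the pumping lemma guarantees a repeated state among the first 5+1 visited; the segment between the two visits is the pumpable y.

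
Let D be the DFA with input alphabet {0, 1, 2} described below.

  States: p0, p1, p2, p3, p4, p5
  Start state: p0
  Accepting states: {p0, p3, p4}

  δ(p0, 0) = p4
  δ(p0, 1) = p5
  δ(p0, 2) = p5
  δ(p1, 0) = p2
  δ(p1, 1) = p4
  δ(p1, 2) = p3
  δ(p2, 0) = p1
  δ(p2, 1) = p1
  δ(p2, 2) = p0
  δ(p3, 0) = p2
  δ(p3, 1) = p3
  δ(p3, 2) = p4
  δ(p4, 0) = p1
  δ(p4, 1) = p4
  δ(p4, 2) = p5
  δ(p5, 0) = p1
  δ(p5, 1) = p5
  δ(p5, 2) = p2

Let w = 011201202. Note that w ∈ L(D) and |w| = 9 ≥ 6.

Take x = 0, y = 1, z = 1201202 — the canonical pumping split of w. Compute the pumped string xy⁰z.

01201202

xy⁰z = xz = 0·1201202 = 01201202.
Reading y = 1 takes D from p4 back to p4, so after x the machine is still in p4, and z then leads to the accepting state p3. Hence 01201202 ∈ L(D).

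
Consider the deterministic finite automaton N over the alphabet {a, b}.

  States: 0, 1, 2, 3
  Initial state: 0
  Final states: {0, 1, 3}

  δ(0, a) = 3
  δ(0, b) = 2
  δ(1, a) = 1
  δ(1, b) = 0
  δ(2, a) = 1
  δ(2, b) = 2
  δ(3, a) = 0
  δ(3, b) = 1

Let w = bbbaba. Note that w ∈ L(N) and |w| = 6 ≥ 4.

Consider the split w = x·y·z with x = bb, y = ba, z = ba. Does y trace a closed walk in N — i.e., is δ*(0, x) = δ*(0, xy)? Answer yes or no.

State sequence: 0 -b-> 2 -b-> 2 -b-> 2 -a-> 1

After x (step 2): 2. After xy (step 4): 1.
They differ (2 ≠ 1), so y is not a cycle from the state after x; this split is not the one the pumping-lemma construction produces, and pumping y need not keep the string in L(N).

no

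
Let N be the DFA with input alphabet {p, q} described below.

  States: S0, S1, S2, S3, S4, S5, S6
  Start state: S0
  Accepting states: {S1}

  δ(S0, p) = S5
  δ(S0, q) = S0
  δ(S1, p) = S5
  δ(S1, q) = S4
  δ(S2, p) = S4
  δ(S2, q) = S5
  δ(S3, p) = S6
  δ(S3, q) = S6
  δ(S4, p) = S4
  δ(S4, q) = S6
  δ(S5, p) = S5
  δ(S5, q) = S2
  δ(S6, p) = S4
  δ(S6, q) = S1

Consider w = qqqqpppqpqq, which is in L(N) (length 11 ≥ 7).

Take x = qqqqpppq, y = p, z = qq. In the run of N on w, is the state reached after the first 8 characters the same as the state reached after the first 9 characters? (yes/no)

Run of N on the first 9 characters of w = q q q q p p p q p:
  step 0: S0  (start)
  step 1: S0  (read q: S0→S0)
  step 2: S0  (read q: S0→S0)
  step 3: S0  (read q: S0→S0)
  step 4: S0  (read q: S0→S0)
  step 5: S5  (read p: S0→S5)
  step 6: S5  (read p: S5→S5)
  step 7: S5  (read p: S5→S5)
  step 8: S2  (read q: S5→S2)
  step 9: S4  (read p: S2→S4)

After x (step 8): S2. After xy (step 9): S4.
They differ (S2 ≠ S4), so y is not a cycle from the state after x; this split is not the one the pumping-lemma construction produces, and pumping y need not keep the string in L(N).

no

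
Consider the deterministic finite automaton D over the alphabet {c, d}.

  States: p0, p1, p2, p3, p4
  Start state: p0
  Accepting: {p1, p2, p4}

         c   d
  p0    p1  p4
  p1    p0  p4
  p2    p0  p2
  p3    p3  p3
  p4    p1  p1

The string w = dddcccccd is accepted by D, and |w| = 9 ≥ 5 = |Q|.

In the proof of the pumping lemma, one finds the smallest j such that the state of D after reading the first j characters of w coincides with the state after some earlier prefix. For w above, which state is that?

p4

State sequence: p0 -d-> p4 -d-> p1 -d-> p4 -c-> p1 -c-> p0 -c-> p1 -c-> p0 -c-> p1 -d-> p4
First repeat at step 3: p4 was already visited.

The earliest repeat is at step j = 3: D is in p4, which it already visited at step i = 1.
Pumping length from the standard proof: p = 5 (the number of states). The repeated state found above gives |xy| = j ≤ 5 and |y| = j − i ≥ 1.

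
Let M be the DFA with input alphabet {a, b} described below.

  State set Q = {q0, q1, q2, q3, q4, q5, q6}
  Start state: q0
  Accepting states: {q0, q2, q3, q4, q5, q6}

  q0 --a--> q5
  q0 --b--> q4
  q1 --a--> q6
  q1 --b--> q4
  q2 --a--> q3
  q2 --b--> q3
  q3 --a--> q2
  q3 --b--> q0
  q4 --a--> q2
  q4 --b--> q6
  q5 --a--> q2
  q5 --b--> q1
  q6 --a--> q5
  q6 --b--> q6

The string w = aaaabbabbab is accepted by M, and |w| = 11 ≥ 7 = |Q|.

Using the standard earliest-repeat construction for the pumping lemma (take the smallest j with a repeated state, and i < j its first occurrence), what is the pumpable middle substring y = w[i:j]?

aa

Run of M on w = a a a a b b a b b a b:
  step 0: q0  (start)
  step 1: q5  (read a: q0→q5)
  step 2: q2  (read a: q5→q2)
  step 3: q3  (read a: q2→q3)
  step 4: q2  (read a: q3→q2)   ← first repeat (q2 seen earlier)
  step 5: q3  (read b: q2→q3)
  step 6: q0  (read b: q3→q0)
  step 7: q5  (read a: q0→q5)
  step 8: q1  (read b: q5→q1)
  step 9: q4  (read b: q1→q4)
  step 10: q2  (read a: q4→q2)
  step 11: q3  (read b: q2→q3)

So i = 2, j = 4, giving x = w[0:2] = aa, y = w[2:4] = aa, z = w[4:11] = bbabbab.
Check: |xy| = 4 ≤ 7 and |y| = 2 ≥ 1. Reading y takes M from q2 back to q2, so every xyⁱz is accepted.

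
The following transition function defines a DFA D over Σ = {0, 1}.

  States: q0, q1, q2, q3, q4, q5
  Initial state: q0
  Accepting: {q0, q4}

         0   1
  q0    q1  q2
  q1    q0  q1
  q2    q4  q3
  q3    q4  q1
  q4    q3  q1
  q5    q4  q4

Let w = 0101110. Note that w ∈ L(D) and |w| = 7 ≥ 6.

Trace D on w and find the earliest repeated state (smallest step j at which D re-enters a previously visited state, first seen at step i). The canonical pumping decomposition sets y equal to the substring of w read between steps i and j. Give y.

1

Run of D on w = 0 1 0 1 1 1 0:
  step 0: q0  (start)
  step 1: q1  (read 0: q0→q1)
  step 2: q1  (read 1: q1→q1)   ← first repeat (q1 seen earlier)
  step 3: q0  (read 0: q1→q0)
  step 4: q2  (read 1: q0→q2)
  step 5: q3  (read 1: q2→q3)
  step 6: q1  (read 1: q3→q1)
  step 7: q0  (read 0: q1→q0)

So i = 1, j = 2, giving x = w[0:1] = 0, y = w[1:2] = 1, z = w[2:7] = 01110.
Check: |xy| = 2 ≤ 6 and |y| = 1 ≥ 1. Reading y takes D from q1 back to q1, so every xyⁱz is accepted.
Pumping length from the standard proof: p = 6 (the number of states). The repeated state found above gives |xy| = j ≤ 6 and |y| = j − i ≥ 1.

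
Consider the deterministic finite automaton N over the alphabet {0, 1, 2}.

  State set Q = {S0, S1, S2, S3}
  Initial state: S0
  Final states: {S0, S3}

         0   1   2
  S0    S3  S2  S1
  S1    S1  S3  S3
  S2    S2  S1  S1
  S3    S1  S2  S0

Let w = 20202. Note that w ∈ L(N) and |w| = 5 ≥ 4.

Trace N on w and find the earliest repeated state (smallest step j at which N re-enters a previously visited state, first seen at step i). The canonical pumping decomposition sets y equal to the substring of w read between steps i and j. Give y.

0

State sequence: S0 -2-> S1 -0-> S1 -2-> S3 -0-> S1 -2-> S3
First repeat at step 2: S1 was already visited.

So i = 1, j = 2, giving x = w[0:1] = 2, y = w[1:2] = 0, z = w[2:5] = 202.
Check: |xy| = 2 ≤ 4 and |y| = 1 ≥ 1. Reading y takes N from S1 back to S1, so every xyⁱz is accepted.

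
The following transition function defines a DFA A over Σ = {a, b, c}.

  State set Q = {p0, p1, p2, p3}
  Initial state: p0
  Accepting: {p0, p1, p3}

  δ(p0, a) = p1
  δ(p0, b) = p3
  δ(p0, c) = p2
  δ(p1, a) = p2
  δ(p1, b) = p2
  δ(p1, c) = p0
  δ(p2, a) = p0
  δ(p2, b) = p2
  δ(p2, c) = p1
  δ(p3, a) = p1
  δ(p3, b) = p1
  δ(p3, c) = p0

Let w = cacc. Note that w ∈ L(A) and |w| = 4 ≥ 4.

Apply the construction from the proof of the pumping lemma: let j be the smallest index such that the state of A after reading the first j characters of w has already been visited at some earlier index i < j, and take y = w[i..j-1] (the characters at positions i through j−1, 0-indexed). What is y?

ca

Run of A on w = c a c c:
  step 0: p0  (start)
  step 1: p2  (read c: p0→p2)
  step 2: p0  (read a: p2→p0)   ← first repeat (p0 seen earlier)
  step 3: p2  (read c: p0→p2)
  step 4: p1  (read c: p2→p1)

So i = 0, j = 2, giving x = w[0:0] = ε, y = w[0:2] = ca, z = w[2:4] = cc.
Check: |xy| = 2 ≤ 4 and |y| = 2 ≥ 1. Reading y takes A from p0 back to p0, so every xyⁱz is accepted.
The DFA has 4 states, so the proof of the pumping lemma guarantees a repeated state among the first 4+1 visited; the segment between the two visits is the pumpable y.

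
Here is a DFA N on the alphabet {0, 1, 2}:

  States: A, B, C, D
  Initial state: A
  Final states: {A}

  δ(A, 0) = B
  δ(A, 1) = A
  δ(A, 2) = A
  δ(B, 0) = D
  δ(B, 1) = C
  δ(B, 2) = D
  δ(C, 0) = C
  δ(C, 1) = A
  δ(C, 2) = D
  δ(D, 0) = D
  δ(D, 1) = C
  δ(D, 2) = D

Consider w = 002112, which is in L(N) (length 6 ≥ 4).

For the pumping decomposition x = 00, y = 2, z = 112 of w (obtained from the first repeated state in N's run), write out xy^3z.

00222112

xy^3z = 00·2·2·2·112 = 00222112.
Reading y = 2 takes N from D back to D, so after x·y·y·y the machine is still in D, and z then leads to the accepting state A. Hence 00222112 ∈ L(N).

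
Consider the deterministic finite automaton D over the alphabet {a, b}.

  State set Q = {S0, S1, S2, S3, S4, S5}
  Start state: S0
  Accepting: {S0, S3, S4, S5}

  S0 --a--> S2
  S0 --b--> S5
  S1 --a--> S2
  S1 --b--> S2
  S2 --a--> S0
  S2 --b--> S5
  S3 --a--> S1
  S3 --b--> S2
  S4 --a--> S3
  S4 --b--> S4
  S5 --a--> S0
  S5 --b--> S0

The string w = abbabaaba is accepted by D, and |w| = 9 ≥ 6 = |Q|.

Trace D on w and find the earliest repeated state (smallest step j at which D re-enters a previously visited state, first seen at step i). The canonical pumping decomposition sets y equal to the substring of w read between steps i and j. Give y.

Run of D on w = a b b a b a a b a:
  step 0: S0  (start)
  step 1: S2  (read a: S0→S2)
  step 2: S5  (read b: S2→S5)
  step 3: S0  (read b: S5→S0)   ← first repeat (S0 seen earlier)
  step 4: S2  (read a: S0→S2)
  step 5: S5  (read b: S2→S5)
  step 6: S0  (read a: S5→S0)
  step 7: S2  (read a: S0→S2)
  step 8: S5  (read b: S2→S5)
  step 9: S0  (read a: S5→S0)

So i = 0, j = 3, giving x = w[0:0] = ε, y = w[0:3] = abb, z = w[3:9] = abaaba.
Check: |xy| = 3 ≤ 6 and |y| = 3 ≥ 1. Reading y takes D from S0 back to S0, so every xyⁱz is accepted.
Since D has 6 states, any run of length ≥ 6 visits 6+1 states, so by pigeonhole some state repeats within the first 6 steps — that repeat gives the pumpable loop.

abb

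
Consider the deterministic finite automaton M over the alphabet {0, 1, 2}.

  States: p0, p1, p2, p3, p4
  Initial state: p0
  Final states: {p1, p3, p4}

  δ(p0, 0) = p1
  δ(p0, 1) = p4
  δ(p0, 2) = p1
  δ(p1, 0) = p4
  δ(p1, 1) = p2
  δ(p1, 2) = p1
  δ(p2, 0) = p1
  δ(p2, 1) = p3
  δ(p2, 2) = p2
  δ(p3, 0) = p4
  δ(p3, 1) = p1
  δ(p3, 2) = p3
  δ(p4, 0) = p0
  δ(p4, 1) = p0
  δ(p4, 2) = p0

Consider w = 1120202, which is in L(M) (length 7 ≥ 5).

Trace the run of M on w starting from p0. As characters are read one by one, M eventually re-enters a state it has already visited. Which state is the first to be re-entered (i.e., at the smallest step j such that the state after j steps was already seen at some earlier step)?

p0

Run of M on w = 1 1 2 0 2 0 2:
  step 0: p0  (start)
  step 1: p4  (read 1: p0→p4)
  step 2: p0  (read 1: p4→p0)   ← first repeat (p0 seen earlier)
  step 3: p1  (read 2: p0→p1)
  step 4: p4  (read 0: p1→p4)
  step 5: p0  (read 2: p4→p0)
  step 6: p1  (read 0: p0→p1)
  step 7: p1  (read 2: p1→p1)

The earliest repeat is at step j = 2: M is in p0, which it already visited at step i = 0.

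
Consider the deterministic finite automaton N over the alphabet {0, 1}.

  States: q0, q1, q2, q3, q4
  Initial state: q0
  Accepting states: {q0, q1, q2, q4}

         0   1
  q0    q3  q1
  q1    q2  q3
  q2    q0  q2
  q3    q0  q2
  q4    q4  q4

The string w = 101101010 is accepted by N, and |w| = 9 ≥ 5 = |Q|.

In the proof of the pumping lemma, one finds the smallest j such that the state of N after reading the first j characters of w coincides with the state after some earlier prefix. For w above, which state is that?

q2

State sequence: q0 -1-> q1 -0-> q2 -1-> q2 -1-> q2 -0-> q0 -1-> q1 -0-> q2 -1-> q2 -0-> q0
First repeat at step 3: q2 was already visited.

The earliest repeat is at step j = 3: N is in q2, which it already visited at step i = 2.
The DFA has 5 states, so the proof of the pumping lemma guarantees a repeated state among the first 5+1 visited; the segment between the two visits is the pumpable y.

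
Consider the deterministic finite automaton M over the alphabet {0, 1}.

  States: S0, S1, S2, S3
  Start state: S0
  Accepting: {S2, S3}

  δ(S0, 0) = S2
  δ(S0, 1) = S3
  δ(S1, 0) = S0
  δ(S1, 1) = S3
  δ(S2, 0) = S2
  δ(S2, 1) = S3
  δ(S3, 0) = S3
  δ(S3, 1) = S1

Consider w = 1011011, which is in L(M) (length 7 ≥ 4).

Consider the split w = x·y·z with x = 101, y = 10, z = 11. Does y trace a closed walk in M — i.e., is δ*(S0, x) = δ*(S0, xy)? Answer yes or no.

no

State sequence: S0 -1-> S3 -0-> S3 -1-> S1 -1-> S3 -0-> S3

After x (step 3): S1. After xy (step 5): S3.
They differ (S1 ≠ S3), so y is not a cycle from the state after x; this split is not the one the pumping-lemma construction produces, and pumping y need not keep the string in L(M).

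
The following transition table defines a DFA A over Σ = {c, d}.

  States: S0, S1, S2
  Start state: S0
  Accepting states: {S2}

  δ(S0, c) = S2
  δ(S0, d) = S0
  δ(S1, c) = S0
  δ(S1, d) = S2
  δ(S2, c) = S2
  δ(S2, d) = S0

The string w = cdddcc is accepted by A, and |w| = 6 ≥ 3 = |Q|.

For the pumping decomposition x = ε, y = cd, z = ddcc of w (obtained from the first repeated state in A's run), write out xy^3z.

xy^3z = ε·cd·cd·cd·ddcc = cdcdcdddcc.
Reading y = cd takes A from S0 back to S0, so after x·y·y·y the machine is still in S0, and z then leads to the accepting state S2. Hence cdcdcdddcc ∈ L(A).

cdcdcdddcc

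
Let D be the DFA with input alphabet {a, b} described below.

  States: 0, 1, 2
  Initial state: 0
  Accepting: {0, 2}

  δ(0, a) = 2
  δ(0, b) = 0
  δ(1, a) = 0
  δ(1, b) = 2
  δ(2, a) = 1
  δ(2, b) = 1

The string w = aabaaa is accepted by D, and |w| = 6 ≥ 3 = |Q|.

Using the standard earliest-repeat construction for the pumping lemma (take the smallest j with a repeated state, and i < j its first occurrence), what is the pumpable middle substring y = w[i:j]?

State sequence: 0 -a-> 2 -a-> 1 -b-> 2 -a-> 1 -a-> 0 -a-> 2
First repeat at step 3: 2 was already visited.

So i = 1, j = 3, giving x = w[0:1] = a, y = w[1:3] = ab, z = w[3:6] = aaa.
Check: |xy| = 3 ≤ 3 and |y| = 2 ≥ 1. Reading y takes D from 2 back to 2, so every xyⁱz is accepted.
Since D has 3 states, any run of length ≥ 3 visits 3+1 states, so by pigeonhole some state repeats within the first 3 steps — that repeat gives the pumpable loop.

ab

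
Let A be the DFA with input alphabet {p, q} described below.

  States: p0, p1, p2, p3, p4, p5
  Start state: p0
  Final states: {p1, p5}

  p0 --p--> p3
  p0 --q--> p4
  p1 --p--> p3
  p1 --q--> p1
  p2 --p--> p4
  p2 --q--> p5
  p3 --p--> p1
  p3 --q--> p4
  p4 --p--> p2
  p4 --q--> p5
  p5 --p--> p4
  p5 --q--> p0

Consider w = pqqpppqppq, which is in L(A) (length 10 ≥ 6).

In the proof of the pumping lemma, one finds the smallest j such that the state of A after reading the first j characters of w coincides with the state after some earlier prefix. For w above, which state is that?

p4

Run of A on w = p q q p p p q p p q:
  step 0: p0  (start)
  step 1: p3  (read p: p0→p3)
  step 2: p4  (read q: p3→p4)
  step 3: p5  (read q: p4→p5)
  step 4: p4  (read p: p5→p4)   ← first repeat (p4 seen earlier)
  step 5: p2  (read p: p4→p2)
  step 6: p4  (read p: p2→p4)
  step 7: p5  (read q: p4→p5)
  step 8: p4  (read p: p5→p4)
  step 9: p2  (read p: p4→p2)
  step 10: p5  (read q: p2→p5)

The earliest repeat is at step j = 4: A is in p4, which it already visited at step i = 2.
With |Q| = 6, pigeonhole forces a state repeat no later than step 6; the substring read between the first and second visits to that state can be pumped.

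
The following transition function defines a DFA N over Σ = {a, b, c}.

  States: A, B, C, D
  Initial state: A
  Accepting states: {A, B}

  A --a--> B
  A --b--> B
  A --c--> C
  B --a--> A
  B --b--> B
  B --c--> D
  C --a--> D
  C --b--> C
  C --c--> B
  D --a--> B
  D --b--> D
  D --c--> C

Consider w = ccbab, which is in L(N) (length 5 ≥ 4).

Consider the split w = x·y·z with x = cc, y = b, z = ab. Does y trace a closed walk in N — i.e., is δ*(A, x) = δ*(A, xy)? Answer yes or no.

yes

Run of N on the first 3 characters of w = c c b:
  step 0: A  (start)
  step 1: C  (read c: A→C)
  step 2: B  (read c: C→B)
  step 3: B  (read b: B→B)

After x (step 2): B. After xy (step 3): B.
They match, so y = b drives N around a cycle from B back to itself; pumping y any number of times keeps N in B before reading z, and xyⁱz ∈ L(N) for every i ≥ 0.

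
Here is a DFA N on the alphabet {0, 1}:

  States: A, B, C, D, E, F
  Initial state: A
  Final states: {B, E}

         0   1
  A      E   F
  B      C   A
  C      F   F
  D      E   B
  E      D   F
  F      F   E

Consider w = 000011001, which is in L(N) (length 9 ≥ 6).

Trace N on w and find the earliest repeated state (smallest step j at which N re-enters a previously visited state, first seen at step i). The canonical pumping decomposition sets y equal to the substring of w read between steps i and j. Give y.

00

State sequence: A -0-> E -0-> D -0-> E -0-> D -1-> B -1-> A -0-> E -0-> D -1-> B
First repeat at step 3: E was already visited.

So i = 1, j = 3, giving x = w[0:1] = 0, y = w[1:3] = 00, z = w[3:9] = 011001.
Check: |xy| = 3 ≤ 6 and |y| = 2 ≥ 1. Reading y takes N from E back to E, so every xyⁱz is accepted.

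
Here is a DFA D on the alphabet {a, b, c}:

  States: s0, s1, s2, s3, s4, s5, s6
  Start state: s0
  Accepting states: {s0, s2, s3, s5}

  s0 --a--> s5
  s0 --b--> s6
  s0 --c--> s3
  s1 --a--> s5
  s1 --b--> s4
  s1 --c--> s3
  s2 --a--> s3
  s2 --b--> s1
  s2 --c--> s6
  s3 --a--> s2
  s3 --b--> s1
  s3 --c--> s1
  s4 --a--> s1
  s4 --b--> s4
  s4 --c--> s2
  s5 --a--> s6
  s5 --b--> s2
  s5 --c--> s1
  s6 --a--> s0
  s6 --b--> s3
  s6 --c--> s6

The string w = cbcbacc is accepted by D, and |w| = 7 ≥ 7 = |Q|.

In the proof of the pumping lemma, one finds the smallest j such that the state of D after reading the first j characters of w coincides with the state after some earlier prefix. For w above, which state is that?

Run of D on w = c b c b a c c:
  step 0: s0  (start)
  step 1: s3  (read c: s0→s3)
  step 2: s1  (read b: s3→s1)
  step 3: s3  (read c: s1→s3)   ← first repeat (s3 seen earlier)
  step 4: s1  (read b: s3→s1)
  step 5: s5  (read a: s1→s5)
  step 6: s1  (read c: s5→s1)
  step 7: s3  (read c: s1→s3)

The earliest repeat is at step j = 3: D is in s3, which it already visited at step i = 1.

s3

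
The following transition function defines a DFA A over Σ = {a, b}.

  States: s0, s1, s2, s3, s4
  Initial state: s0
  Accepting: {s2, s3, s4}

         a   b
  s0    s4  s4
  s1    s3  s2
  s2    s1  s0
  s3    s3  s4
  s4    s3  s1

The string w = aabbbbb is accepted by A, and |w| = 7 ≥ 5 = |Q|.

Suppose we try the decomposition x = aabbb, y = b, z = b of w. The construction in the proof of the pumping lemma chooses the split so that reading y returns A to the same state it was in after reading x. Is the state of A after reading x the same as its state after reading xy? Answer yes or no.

State sequence: s0 -a-> s4 -a-> s3 -b-> s4 -b-> s1 -b-> s2 -b-> s0

After x (step 5): s2. After xy (step 6): s0.
They differ (s2 ≠ s0), so y is not a cycle from the state after x; this split is not the one the pumping-lemma construction produces, and pumping y need not keep the string in L(A).

no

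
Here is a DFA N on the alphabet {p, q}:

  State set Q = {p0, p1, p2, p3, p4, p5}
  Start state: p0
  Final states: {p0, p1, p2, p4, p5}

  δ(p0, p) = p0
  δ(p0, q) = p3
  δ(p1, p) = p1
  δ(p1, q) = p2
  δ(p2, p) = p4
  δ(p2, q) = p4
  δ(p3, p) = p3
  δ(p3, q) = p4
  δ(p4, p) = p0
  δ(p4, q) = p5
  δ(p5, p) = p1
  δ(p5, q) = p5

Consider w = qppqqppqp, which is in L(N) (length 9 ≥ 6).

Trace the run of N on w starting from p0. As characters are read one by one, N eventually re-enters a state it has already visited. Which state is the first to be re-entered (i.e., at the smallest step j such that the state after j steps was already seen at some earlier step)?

p3

Run of N on w = q p p q q p p q p:
  step 0: p0  (start)
  step 1: p3  (read q: p0→p3)
  step 2: p3  (read p: p3→p3)   ← first repeat (p3 seen earlier)
  step 3: p3  (read p: p3→p3)
  step 4: p4  (read q: p3→p4)
  step 5: p5  (read q: p4→p5)
  step 6: p1  (read p: p5→p1)
  step 7: p1  (read p: p1→p1)
  step 8: p2  (read q: p1→p2)
  step 9: p4  (read p: p2→p4)

The earliest repeat is at step j = 2: N is in p3, which it already visited at step i = 1.
The DFA has 6 states, so the proof of the pumping lemma guarantees a repeated state among the first 6+1 visited; the segment between the two visits is the pumpable y.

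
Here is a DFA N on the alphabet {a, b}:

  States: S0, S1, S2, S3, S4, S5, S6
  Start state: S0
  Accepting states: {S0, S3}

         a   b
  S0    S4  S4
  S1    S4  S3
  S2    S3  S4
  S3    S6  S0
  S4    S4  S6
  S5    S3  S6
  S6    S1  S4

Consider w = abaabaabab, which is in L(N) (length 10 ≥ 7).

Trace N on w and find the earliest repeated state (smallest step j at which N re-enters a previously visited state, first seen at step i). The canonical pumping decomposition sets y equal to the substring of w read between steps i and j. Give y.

baa

State sequence: S0 -a-> S4 -b-> S6 -a-> S1 -a-> S4 -b-> S6 -a-> S1 -a-> S4 -b-> S6 -a-> S1 -b-> S3
First repeat at step 4: S4 was already visited.

So i = 1, j = 4, giving x = w[0:1] = a, y = w[1:4] = baa, z = w[4:10] = baabab.
Check: |xy| = 4 ≤ 7 and |y| = 3 ≥ 1. Reading y takes N from S4 back to S4, so every xyⁱz is accepted.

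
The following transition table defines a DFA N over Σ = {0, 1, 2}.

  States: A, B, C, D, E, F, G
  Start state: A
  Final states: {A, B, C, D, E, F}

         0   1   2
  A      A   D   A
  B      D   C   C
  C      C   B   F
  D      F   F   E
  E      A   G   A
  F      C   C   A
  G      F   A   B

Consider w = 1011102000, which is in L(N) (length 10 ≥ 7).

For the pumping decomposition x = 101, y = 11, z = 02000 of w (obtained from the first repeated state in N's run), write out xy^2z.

xy^2z = 101·11·11·02000 = 101111102000.
Reading y = 11 takes N from C back to C, so after x·y·y the machine is still in C, and z then leads to the accepting state C. Hence 101111102000 ∈ L(N).

101111102000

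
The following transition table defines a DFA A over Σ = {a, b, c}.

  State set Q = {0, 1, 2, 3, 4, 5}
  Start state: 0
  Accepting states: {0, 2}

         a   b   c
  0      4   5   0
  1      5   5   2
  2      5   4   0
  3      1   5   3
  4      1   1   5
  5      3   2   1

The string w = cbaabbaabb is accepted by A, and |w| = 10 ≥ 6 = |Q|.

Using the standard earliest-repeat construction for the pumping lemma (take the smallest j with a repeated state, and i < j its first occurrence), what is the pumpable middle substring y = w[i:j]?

c

State sequence: 0 -c-> 0 -b-> 5 -a-> 3 -a-> 1 -b-> 5 -b-> 2 -a-> 5 -a-> 3 -b-> 5 -b-> 2
First repeat at step 1: 0 was already visited.

So i = 0, j = 1, giving x = w[0:0] = ε, y = w[0:1] = c, z = w[1:10] = baabbaabb.
Check: |xy| = 1 ≤ 6 and |y| = 1 ≥ 1. Reading y takes A from 0 back to 0, so every xyⁱz is accepted.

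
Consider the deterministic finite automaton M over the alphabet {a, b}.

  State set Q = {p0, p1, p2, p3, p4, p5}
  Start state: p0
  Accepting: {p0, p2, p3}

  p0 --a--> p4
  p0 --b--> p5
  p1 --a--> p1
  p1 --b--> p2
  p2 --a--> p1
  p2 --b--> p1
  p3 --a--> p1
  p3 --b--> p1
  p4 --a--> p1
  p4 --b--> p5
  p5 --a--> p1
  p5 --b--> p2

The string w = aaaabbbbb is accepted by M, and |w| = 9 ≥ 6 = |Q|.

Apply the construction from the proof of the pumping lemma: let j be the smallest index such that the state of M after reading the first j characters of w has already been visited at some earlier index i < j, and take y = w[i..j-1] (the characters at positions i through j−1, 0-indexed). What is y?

Run of M on w = a a a a b b b b b:
  step 0: p0  (start)
  step 1: p4  (read a: p0→p4)
  step 2: p1  (read a: p4→p1)
  step 3: p1  (read a: p1→p1)   ← first repeat (p1 seen earlier)
  step 4: p1  (read a: p1→p1)
  step 5: p2  (read b: p1→p2)
  step 6: p1  (read b: p2→p1)
  step 7: p2  (read b: p1→p2)
  step 8: p1  (read b: p2→p1)
  step 9: p2  (read b: p1→p2)

So i = 2, j = 3, giving x = w[0:2] = aa, y = w[2:3] = a, z = w[3:9] = abbbbb.
Check: |xy| = 3 ≤ 6 and |y| = 1 ≥ 1. Reading y takes M from p1 back to p1, so every xyⁱz is accepted.
Pumping length from the standard proof: p = 6 (the number of states). The repeated state found above gives |xy| = j ≤ 6 and |y| = j − i ≥ 1.

a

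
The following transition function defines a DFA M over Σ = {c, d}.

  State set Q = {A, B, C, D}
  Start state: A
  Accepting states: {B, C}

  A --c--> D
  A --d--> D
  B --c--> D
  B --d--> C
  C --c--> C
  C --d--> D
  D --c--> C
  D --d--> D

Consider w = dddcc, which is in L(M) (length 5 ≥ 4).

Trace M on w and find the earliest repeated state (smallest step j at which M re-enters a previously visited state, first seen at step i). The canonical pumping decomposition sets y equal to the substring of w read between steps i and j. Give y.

Run of M on w = d d d c c:
  step 0: A  (start)
  step 1: D  (read d: A→D)
  step 2: D  (read d: D→D)   ← first repeat (D seen earlier)
  step 3: D  (read d: D→D)
  step 4: C  (read c: D→C)
  step 5: C  (read c: C→C)

So i = 1, j = 2, giving x = w[0:1] = d, y = w[1:2] = d, z = w[2:5] = dcc.
Check: |xy| = 2 ≤ 4 and |y| = 1 ≥ 1. Reading y takes M from D back to D, so every xyⁱz is accepted.
Since M has 4 states, any run of length ≥ 4 visits 4+1 states, so by pigeonhole some state repeats within the first 4 steps — that repeat gives the pumpable loop.

d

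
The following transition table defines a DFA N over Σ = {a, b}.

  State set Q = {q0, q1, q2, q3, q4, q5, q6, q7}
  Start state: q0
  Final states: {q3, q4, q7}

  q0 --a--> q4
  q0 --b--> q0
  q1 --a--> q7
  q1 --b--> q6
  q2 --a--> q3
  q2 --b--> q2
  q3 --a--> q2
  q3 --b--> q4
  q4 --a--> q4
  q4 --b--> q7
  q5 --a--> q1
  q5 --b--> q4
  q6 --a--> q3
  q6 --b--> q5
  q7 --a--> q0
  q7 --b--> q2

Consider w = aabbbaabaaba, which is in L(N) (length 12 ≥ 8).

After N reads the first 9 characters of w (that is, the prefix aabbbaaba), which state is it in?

q3

State sequence: q0 -a-> q4 -a-> q4 -b-> q7 -b-> q2 -b-> q2 -a-> q3 -a-> q2 -b-> q2 -a-> q3

After reading 9 characters, N is in state q3.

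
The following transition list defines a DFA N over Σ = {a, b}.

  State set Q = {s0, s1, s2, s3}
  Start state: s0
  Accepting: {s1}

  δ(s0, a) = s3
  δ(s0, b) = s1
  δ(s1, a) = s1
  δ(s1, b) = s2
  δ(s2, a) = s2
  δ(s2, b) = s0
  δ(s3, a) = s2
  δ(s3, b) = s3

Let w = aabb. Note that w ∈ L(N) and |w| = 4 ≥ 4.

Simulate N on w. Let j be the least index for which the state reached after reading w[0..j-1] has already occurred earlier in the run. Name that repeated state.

State sequence: s0 -a-> s3 -a-> s2 -b-> s0 -b-> s1
First repeat at step 3: s0 was already visited.

The earliest repeat is at step j = 3: N is in s0, which it already visited at step i = 0.

s0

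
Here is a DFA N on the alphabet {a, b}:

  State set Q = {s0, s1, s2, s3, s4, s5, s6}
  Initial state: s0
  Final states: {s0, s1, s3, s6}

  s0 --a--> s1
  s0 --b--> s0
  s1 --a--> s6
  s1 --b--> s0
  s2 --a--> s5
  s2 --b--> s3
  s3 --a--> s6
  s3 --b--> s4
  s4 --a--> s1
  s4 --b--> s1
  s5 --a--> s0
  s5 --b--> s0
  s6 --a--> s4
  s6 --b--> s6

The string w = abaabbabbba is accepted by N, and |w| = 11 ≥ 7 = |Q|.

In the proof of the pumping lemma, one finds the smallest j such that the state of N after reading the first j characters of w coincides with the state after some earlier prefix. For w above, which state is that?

s0

State sequence: s0 -a-> s1 -b-> s0 -a-> s1 -a-> s6 -b-> s6 -b-> s6 -a-> s4 -b-> s1 -b-> s0 -b-> s0 -a-> s1
First repeat at step 2: s0 was already visited.

The earliest repeat is at step j = 2: N is in s0, which it already visited at step i = 0.
With |Q| = 7, pigeonhole forces a state repeat no later than step 7; the substring read between the first and second visits to that state can be pumped.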